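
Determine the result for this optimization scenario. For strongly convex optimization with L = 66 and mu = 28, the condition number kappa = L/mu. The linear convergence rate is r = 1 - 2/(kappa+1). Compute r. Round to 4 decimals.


Step 1: Compute the condition number.
kappa = L/mu = 66/28 = 2.3571
Step 2: Compute the convergence rate.
r = 1 - 2/(kappa + 1) = 1 - 2*mu/(L + mu) = (L - mu)/(L + mu) = 38/94 = 0.4043


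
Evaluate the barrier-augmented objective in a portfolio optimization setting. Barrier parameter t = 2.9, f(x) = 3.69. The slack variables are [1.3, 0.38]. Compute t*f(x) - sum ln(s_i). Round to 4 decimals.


Step 1: Compute log-barrier.
ln values: [0.2624, -0.9676]
phi = -(0.2624 - 0.9676) = 0.7052
Step 2: Compute augmented objective.
t*f(x) = 2.9*3.69 = 10.701
Total = 10.701 + 0.7052 = 11.4062


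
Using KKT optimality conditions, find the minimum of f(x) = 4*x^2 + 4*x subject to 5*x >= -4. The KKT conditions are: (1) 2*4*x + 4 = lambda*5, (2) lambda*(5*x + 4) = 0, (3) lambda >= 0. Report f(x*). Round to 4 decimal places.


Step 1: Try lambda = 0 (constraint inactive).
Stationarity: 2*4*x + 4 = 0
x* = -4/(2*4) = -0.5
Check constraint: 5*-0.5 = -2.5 >= -4 -- satisfied.
Step 2: Compute optimal value.
f(x*) = 4*(-0.5)^2 + 4*(-0.5) = -1.0


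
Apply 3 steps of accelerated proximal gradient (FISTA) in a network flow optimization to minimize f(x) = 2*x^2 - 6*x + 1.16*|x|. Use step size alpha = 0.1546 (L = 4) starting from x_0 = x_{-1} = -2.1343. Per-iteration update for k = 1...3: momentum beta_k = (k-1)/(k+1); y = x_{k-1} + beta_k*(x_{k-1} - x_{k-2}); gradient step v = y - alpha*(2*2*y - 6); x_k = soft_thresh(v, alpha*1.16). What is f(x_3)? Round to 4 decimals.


FISTA on f(x) = 2*x^2 - 6*x + 1.16*|x|
L = 4, alpha = 0.1546
Iteration 1: beta = 0.0, y = -2.1343 + 0.0*(-2.1343 + 2.1343) = -2.1343
  grad(y) = -14.5372, v = y - alpha*grad = 0.1132
  prox(v) = soft_thresh(0.1132, 0.1793) = 0.0
Iteration 2: beta = 0.3333, y = 0.0 + 0.3333*(0.0 + 2.1343) = 0.7114
  grad(y) = -3.1543, v = y - alpha*grad = 1.1991
  prox(v) = soft_thresh(1.1991, 0.1793) = 1.0197
Iteration 3: beta = 0.5, y = 1.0197 + 0.5*(1.0197 - 0.0) = 1.5296
  grad(y) = 0.1185, v = y - alpha*grad = 1.5113
  prox(v) = soft_thresh(1.5113, 0.1793) = 1.332
f(x_3) = 2*1.332^2 - 6*1.332 + 1.16*|1.332| = -2.8984


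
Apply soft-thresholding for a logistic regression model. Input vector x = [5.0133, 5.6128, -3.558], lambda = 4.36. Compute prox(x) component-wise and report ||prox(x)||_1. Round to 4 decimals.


Soft-thresholding with lambda = 4.36:
prox(5.0133) = sign(5.0133)*max(|5.0133| - 4.36, 0) = 0.6533
prox(5.6128) = sign(5.6128)*max(|5.6128| - 4.36, 0) = 1.2528
prox(-3.558) = sign(-3.558)*max(|-3.558| - 4.36, 0) = 0.0
prox(x) = [0.6533, 1.2528, 0.0]
||prox(x)||_1 = 0.6533 + 1.2528 + 0.0 = 1.9061


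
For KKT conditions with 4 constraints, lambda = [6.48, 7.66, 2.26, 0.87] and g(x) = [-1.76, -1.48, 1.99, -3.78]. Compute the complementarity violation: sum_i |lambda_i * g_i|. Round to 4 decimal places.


KKT complementary slackness check:
lambda_1 * g_1 = 6.48 * -1.76 = -11.4048
lambda_2 * g_2 = 7.66 * -1.48 = -11.3368
lambda_3 * g_3 = 2.26 * 1.99 = 4.4974
lambda_4 * g_4 = 0.87 * -3.78 = -3.2886
Total violation = 11.4048 + 11.3368 + 4.4974 + 3.2886 = 30.5276


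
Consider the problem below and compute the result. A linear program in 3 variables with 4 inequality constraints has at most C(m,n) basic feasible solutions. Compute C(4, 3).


Each vertex corresponds to some choice of n active constraints out of m, so the number of vertices is at most C(m, n) = m! / (n!(m-n)!).
m = 4, n = 3
Numerator: 4 * 3 * 2
Denominator: 3! = 6
C(4, 3) = 4


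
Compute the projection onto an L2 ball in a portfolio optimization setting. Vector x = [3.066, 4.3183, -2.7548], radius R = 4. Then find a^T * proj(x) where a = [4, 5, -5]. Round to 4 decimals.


Step 1: Compute ||x|| (intermediates to 6 decimals).
||x|| = sqrt(3.066^2 + 4.3183^2 + (-2.7548)^2) = 5.969673
Step 2: Project.
Since ||x|| > R, scale = R/||x|| = 4/5.969673 = 0.670053, proj(x) = scale * x
proj(x) = [2.054382, 2.89349, -1.845862]
Step 3: Dot product.
a^T * proj(x) = 4*2.054382 + 5*2.89349 - 5*(-1.845862) = 31.9143


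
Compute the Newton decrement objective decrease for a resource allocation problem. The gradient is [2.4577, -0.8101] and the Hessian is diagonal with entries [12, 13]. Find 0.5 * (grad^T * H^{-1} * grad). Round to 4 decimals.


Step 1: H is diagonal, so H^(-1) * g = [0.2048, -0.0623].
Step 2: g^T H^(-1) g = sum_i g_i^2 / H_ii
  = (2.4577)^2/12 + (-0.8101)^2/13
  = 0.5034 + 0.0505 = 0.5538
Step 3: Objective decrease = 0.5 * g^T H^(-1) g = 0.2769


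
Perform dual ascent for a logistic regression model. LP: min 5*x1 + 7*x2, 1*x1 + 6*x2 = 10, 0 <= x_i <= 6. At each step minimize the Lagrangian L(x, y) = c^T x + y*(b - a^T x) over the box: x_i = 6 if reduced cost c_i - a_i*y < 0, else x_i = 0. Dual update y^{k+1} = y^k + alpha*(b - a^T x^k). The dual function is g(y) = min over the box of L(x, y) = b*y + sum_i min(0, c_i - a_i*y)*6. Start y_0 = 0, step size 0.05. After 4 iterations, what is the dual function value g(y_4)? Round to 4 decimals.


Dual ascent for LP: min 5*x1 + 7*x2, 1*x1 + 6*x2 = 10, 0 <= x_i <= 6
Step 1: y^k = 0.0, reduced costs: (5.0, 7.0)
  x^k = (0.0, 0.0), subgradient = b - a^T x = 10.0
  y^{k+1} = 0.0 + 0.05*10.0 = 0.5
Step 2: y^k = 0.5, reduced costs: (4.5, 4.0)
  x^k = (0.0, 0.0), subgradient = b - a^T x = 10.0
  y^{k+1} = 0.5 + 0.05*10.0 = 1.0
Step 3: y^k = 1.0, reduced costs: (4.0, 1.0)
  x^k = (0.0, 0.0), subgradient = b - a^T x = 10.0
  y^{k+1} = 1.0 + 0.05*10.0 = 1.5
Step 4: y^k = 1.5, reduced costs: (3.5, -2.0)
  x^k = (0.0, 6.0), subgradient = b - a^T x = -26.0
  y^{k+1} = 1.5 + 0.05*-26.0 = 0.2
Dual objective at y_4 = 0.2: reduced costs (4.8, 5.8), box minimizer x = (0.0, 0.0)
g(y_4) = b*y + (c1 - a1*y)*x1 + (c2 - a2*y)*x2 = 10*0.2 + 4.8*0.0 + 5.8*0.0 = 2.0 + 0.0 + 0.0 = 2.0


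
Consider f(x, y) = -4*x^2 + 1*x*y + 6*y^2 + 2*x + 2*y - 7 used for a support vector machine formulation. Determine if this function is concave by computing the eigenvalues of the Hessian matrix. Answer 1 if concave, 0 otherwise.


The Hessian of f(x,y) = -4*x^2 + 1*x*y + 6*y^2 + 2*x + 2*y - 7 is:
H = [[-8, 1], [1, 12]]
Trace = -8 + 12 = 4
Determinant = -8*12 - (1)^2 = -97
Discriminant = (4)^2 - 4*-97 = 404.0
Eigenvalues: lambda_1 = -8.0499, lambda_2 = 12.0499
The function is not concave.

0


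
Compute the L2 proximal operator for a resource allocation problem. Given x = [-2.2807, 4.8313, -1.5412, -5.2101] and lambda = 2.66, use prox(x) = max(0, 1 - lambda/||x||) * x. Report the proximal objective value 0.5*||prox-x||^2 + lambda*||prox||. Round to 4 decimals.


Step 1: Compute ||x||.
||x|| = 7.6199
Step 2: Compute scaling factor.
scale = max(0, 1 - 2.66/7.6199) = 0.6509
Step 3: prox(x) = [-1.4845, 3.1448, -1.0032, -3.3913]
||prox(x)|| = 4.9599
Step 4: Proximal objective.
0.5*||prox-x||^2 = 3.5378
lambda*||prox|| = 13.1933
Total = 16.7312


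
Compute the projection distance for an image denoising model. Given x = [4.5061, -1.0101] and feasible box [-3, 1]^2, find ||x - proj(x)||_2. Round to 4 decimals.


Project each component onto [-3, 1].
clip(4.5061) = 1.0, clip(-1.0101) = -1.0101
Projection = [1.0, -1.0101]
Squared diffs: [12.2927, 0.0]
Distance = sqrt(12.2927) = 3.5061


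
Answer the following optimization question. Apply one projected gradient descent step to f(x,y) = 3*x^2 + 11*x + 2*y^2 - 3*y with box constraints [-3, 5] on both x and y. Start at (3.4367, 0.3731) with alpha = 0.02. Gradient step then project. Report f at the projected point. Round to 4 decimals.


Step 1: Compute gradient at (3.4367, 0.3731).
grad_x = 2*3*3.4367 + 11 = 31.6202
grad_y = 2*2*0.3731 - 3 = -1.5076
Step 2: Gradient step.
x_raw = 3.4367 - 0.02*31.6202 = 2.8043
y_raw = 0.3731 - 0.02*-1.5076 = 0.4033
Step 3: Project onto [-3, 5].
x_proj = clip(2.8043) = 2.8043
y_proj = clip(0.4033) = 0.4033
Step 4: Evaluate f.
f(2.8043, 0.4033) = 53.555


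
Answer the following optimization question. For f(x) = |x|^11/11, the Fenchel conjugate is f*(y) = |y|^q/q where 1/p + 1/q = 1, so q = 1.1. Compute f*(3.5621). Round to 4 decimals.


The conjugate exponent q satisfies 1/p + 1/q = 1.
p = 11, so q = 11/(11 - 1) = 1.1
|y|^q = 3.5621^1.1 = 4.0446
f*(3.5621) = 4.0446 / 1.1 = 3.6769


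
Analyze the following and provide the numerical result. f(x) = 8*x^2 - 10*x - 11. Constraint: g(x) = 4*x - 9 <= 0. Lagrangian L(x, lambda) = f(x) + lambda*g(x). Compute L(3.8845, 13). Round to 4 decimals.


Step 1: Evaluate f(x).
f(3.8845) = 8*3.8845^2 - 10*3.8845 - 11 = 70.8697
Step 2: Evaluate g(x).
g(3.8845) = 4*3.8845 - 9 = 6.538
Step 3: Compute Lagrangian.
L = 70.8697 + 13*6.538 = 155.8637


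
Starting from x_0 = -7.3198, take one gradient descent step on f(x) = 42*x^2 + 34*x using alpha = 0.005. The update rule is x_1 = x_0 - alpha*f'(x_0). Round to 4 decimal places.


We compute the gradient at x_0 and apply the update.
f'(x) = 84*x + 34
f'(-7.3198) = 84*-7.3198 + 34 = -580.8632
x_1 = -7.3198 - 0.005*-580.8632 = -4.4155


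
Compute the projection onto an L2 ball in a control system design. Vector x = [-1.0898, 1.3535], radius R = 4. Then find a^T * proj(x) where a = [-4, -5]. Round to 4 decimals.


Step 1: Compute ||x|| (intermediates to 6 decimals).
||x|| = sqrt((-1.0898)^2 + 1.3535^2) = 1.737707
Step 2: Project.
Since ||x|| <= R, proj = x (no scaling needed).
proj(x) = [-1.0898, 1.3535]
Step 3: Dot product.
a^T * proj(x) = -4*(-1.0898) - 5*1.3535 = -2.4083


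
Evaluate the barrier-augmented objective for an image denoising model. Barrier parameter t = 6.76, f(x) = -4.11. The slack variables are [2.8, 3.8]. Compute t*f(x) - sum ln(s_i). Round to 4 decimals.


Step 1: Compute log-barrier.
ln values: [1.0296, 1.335]
phi = -(1.0296 + 1.335) = -2.3646
Step 2: Compute augmented objective.
t*f(x) = 6.76*-4.11 = -27.7836
Total = -27.7836 - 2.3646 = -30.1482


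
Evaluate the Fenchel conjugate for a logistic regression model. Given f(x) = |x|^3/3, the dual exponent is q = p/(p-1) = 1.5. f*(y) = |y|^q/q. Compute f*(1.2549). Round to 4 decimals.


The conjugate exponent q satisfies 1/p + 1/q = 1.
p = 3, so q = 3/(3 - 1) = 1.5
|y|^q = 1.2549^1.5 = 1.4058
f*(1.2549) = 1.4058 / 1.5 = 0.9372


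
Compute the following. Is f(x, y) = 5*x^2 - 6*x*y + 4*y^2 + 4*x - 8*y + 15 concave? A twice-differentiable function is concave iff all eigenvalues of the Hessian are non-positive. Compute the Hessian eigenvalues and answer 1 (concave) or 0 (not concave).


The Hessian of f(x,y) = 5*x^2 - 6*x*y + 4*y^2 + 4*x - 8*y + 15 is:
H = [[10, -6], [-6, 8]]
Trace = 10 + 8 = 18
Determinant = 10*8 - (-6)^2 = 44
Discriminant = (18)^2 - 4*44 = 148.0
Eigenvalues: lambda_1 = 2.9172, lambda_2 = 15.0828
The function is not concave.

0


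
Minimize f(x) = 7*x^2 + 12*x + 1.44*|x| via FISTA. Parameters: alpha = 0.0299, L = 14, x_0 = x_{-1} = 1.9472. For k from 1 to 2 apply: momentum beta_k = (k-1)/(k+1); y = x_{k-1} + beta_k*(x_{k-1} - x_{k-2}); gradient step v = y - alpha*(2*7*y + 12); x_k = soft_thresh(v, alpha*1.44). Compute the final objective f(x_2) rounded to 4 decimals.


FISTA on f(x) = 7*x^2 + 12*x + 1.44*|x|
L = 14, alpha = 0.0299
Iteration 1: beta = 0.0, y = 1.9472 + 0.0*(1.9472 - 1.9472) = 1.9472
  grad(y) = 39.2608, v = y - alpha*grad = 0.7733
  prox(v) = soft_thresh(0.7733, 0.0431) = 0.7302
Iteration 2: beta = 0.3333, y = 0.7302 + 0.3333*(0.7302 - 1.9472) = 0.3246
  grad(y) = 16.5443, v = y - alpha*grad = -0.1701
  prox(v) = soft_thresh(-0.1701, 0.0431) = -0.127
f(x_2) = 7*(-0.127)^2 + 12*(-0.127) + 1.44*|-0.127| = -1.2284


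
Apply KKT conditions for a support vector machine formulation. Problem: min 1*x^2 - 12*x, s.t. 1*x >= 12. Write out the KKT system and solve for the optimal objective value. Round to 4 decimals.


Step 1: Try lambda = 0 (constraint inactive).
x_unc = 12/(2*1) = 6.0
Check: 1*6.0 = 6.0 < 12 -- violated!
Step 2: Constraint must be active: 1*x = 12
x* = 12/1 = 12.0
lambda = (2*1*12.0 - 12)/1 = 12.0
Step 3: Compute optimal value.
f(x*) = 1*12.0^2 - 12*12.0 = 0.0


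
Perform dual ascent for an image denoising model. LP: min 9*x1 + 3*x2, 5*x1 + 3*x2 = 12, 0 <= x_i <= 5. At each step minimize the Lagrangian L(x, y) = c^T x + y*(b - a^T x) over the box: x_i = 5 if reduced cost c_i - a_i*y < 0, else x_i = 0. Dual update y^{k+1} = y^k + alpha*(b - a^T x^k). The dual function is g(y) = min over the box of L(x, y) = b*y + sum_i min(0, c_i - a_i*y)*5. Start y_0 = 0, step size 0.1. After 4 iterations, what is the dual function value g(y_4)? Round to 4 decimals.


Dual ascent for LP: min 9*x1 + 3*x2, 5*x1 + 3*x2 = 12, 0 <= x_i <= 5
Step 1: y^k = 0.0, reduced costs: (9.0, 3.0)
  x^k = (0.0, 0.0), subgradient = b - a^T x = 12.0
  y^{k+1} = 0.0 + 0.1*12.0 = 1.2
Step 2: y^k = 1.2, reduced costs: (3.0, -0.6)
  x^k = (0.0, 5.0), subgradient = b - a^T x = -3.0
  y^{k+1} = 1.2 + 0.1*-3.0 = 0.9
Step 3: y^k = 0.9, reduced costs: (4.5, 0.3)
  x^k = (0.0, 0.0), subgradient = b - a^T x = 12.0
  y^{k+1} = 0.9 + 0.1*12.0 = 2.1
Step 4: y^k = 2.1, reduced costs: (-1.5, -3.3)
  x^k = (5.0, 5.0), subgradient = b - a^T x = -28.0
  y^{k+1} = 2.1 + 0.1*-28.0 = -0.7
Dual objective at y_4 = -0.7: reduced costs (12.5, 5.1), box minimizer x = (0.0, 0.0)
g(y_4) = b*y + (c1 - a1*y)*x1 + (c2 - a2*y)*x2 = 12*(-0.7) + 12.5*0.0 + 5.1*0.0 = -8.4 + 0.0 + 0.0 = -8.4


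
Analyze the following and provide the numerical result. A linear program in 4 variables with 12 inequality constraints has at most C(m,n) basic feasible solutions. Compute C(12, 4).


Each vertex corresponds to some choice of n active constraints out of m, so the number of vertices is at most C(m, n) = m! / (n!(m-n)!).
m = 12, n = 4
Numerator: 12 * 11 * 10 * 9
Denominator: 4! = 24
C(12, 4) = 495


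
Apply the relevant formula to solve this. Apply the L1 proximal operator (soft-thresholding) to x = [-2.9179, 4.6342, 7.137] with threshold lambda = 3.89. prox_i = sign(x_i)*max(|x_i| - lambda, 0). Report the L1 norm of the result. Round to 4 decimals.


Soft-thresholding with lambda = 3.89:
prox(-2.9179) = sign(-2.9179)*max(|-2.9179| - 3.89, 0) = 0.0
prox(4.6342) = sign(4.6342)*max(|4.6342| - 3.89, 0) = 0.7442
prox(7.137) = sign(7.137)*max(|7.137| - 3.89, 0) = 3.247
prox(x) = [0.0, 0.7442, 3.247]
||prox(x)||_1 = 0.0 + 0.7442 + 3.247 = 3.9912


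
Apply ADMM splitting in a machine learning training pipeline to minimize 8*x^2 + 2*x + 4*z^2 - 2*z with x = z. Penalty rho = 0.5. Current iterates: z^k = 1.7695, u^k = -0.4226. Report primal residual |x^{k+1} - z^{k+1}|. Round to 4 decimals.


ADMM iteration with rho = 0.5, z^k = 1.7695, u^k = -0.4226
Step 1: x-update.
Minimize 8*x^2 + 2*x + (0.5/2)*(x - 1.7695 - 0.4226)^2
FOC: (2*8 + 0.5)*x = -2 + 0.5*(1.7695 + 0.4226)
x^{k+1} = -0.0548
Step 2: z-update.
Minimize 4*z^2 - 2*z + (0.5/2)*(-0.0548 - z - 0.4226)^2
FOC: (2*4 + 0.5)*z = 2 + 0.5*(-0.0548 - 0.4226)
z^{k+1} = 0.2072
Step 3: u-update.
u^{k+1} = -0.4226 - 0.0548 - 0.2072 = -0.6846
Step 4: Primal residual = |-0.0548 - 0.2072| = 0.262


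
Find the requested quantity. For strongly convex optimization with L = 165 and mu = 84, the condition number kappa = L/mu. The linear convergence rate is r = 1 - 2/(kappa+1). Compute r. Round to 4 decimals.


Step 1: Compute the condition number.
kappa = L/mu = 165/84 = 1.9643
Step 2: Compute the convergence rate.
r = 1 - 2/(kappa + 1) = 1 - 2*mu/(L + mu) = (L - mu)/(L + mu) = 81/249 = 0.3253


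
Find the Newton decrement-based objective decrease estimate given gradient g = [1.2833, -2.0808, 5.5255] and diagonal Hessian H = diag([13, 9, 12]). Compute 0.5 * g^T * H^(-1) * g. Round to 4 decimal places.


Step 1: H is diagonal, so H^(-1) * g = [0.0987, -0.2312, 0.4605].
Step 2: g^T H^(-1) g = sum_i g_i^2 / H_ii
  = (1.2833)^2/13 + (-2.0808)^2/9 + (5.5255)^2/12
  = 0.1267 + 0.4811 + 2.5443 = 3.152
Step 3: Objective decrease = 0.5 * g^T H^(-1) g = 1.576


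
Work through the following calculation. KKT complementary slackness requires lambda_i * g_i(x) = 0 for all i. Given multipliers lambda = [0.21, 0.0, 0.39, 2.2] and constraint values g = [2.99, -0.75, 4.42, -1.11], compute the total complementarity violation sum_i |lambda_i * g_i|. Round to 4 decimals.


KKT complementary slackness check:
lambda_1 * g_1 = 0.21 * 2.99 = 0.6279
lambda_2 * g_2 = 0.0 * -0.75 = -0.0
lambda_3 * g_3 = 0.39 * 4.42 = 1.7238
lambda_4 * g_4 = 2.2 * -1.11 = -2.442
Total violation = 0.6279 + 0.0 + 1.7238 + 2.442 = 4.7937


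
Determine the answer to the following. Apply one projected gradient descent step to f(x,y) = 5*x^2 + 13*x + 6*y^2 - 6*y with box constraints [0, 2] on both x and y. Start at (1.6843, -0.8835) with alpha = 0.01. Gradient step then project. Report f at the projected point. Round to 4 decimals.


Step 1: Compute gradient at (1.6843, -0.8835).
grad_x = 2*5*1.6843 + 13 = 29.843
grad_y = 2*6*-0.8835 - 6 = -16.602
Step 2: Gradient step.
x_raw = 1.6843 - 0.01*29.843 = 1.3859
y_raw = -0.8835 - 0.01*-16.602 = -0.7175
Step 3: Project onto [0, 2].
x_proj = clip(1.3859) = 1.3859
y_proj = clip(-0.7175) = 0.0
Step 4: Evaluate f.
f(1.3859, 0.0) = 27.6195


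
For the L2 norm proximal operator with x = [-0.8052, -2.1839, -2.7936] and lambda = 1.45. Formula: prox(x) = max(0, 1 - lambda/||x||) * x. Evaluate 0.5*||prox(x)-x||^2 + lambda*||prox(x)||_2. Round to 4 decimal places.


Step 1: Compute ||x||.
||x|| = 3.6362
Step 2: Compute scaling factor.
scale = max(0, 1 - 1.45/3.6362) = 0.6012
Step 3: prox(x) = [-0.4841, -1.313, -1.6796]
||prox(x)|| = 2.1862
Step 4: Proximal objective.
0.5*||prox-x||^2 = 1.0513
lambda*||prox|| = 3.17
Total = 4.2212


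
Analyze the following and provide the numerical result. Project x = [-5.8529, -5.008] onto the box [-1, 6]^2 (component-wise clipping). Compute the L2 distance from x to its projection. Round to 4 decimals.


Project each component onto [-1, 6].
clip(-5.8529) = -1.0, clip(-5.008) = -1.0
Projection = [-1.0, -1.0]
Squared diffs: [23.5506, 16.0641]
Distance = sqrt(39.6147) = 6.294


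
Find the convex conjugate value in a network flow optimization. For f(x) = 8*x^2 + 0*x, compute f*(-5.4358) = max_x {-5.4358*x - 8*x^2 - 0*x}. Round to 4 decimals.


f*(y) = sup_x {y*x - a*x^2 - b*x} = sup_x {(y-b)*x - a*x^2}
FOC: (y - b) - 2a*x = 0 => x* = (y - b)/(2a)
x* = (-5.4358 - 0)/(2*8) = -0.3397
f*(-5.4358) = (y-b)^2/(4a) = (-5.4358 - 0)^2/(4*8)
= 29.5479/32 = 0.9234


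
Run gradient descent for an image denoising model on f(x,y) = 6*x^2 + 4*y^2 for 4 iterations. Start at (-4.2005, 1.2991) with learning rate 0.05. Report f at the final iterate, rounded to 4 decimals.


Gradient descent on f(x,y) = 6*x^2 + 4*y^2.
Starting point: (-4.2005, 1.2991), alpha = 0.05
Step 1: grad_x = 2*6*-4.2005 = -50.406, grad_y = 2*4*1.2991 = 10.3928
  x_1 = -4.2005 - 0.05*-50.406 = -1.6802
  y_1 = 1.2991 - 0.05*10.3928 = 0.7795
Step 2: grad_x = 2*6*-1.6802 = -20.1624, grad_y = 2*4*0.7795 = 6.2357
  x_2 = -1.6802 - 0.05*-20.1624 = -0.6721
  y_2 = 0.7795 - 0.05*6.2357 = 0.4677
Step 3: grad_x = 2*6*-0.6721 = -8.065, grad_y = 2*4*0.4677 = 3.7414
  x_3 = -0.6721 - 0.05*-8.065 = -0.2688
  y_3 = 0.4677 - 0.05*3.7414 = 0.2806
Step 4: grad_x = 2*6*-0.2688 = -3.226, grad_y = 2*4*0.2806 = 2.2448
  x_4 = -0.2688 - 0.05*-3.226 = -0.1075
  y_4 = 0.2806 - 0.05*2.2448 = 0.1684
f(-0.1075, 0.1684) = 6*(-0.1075)^2 + 4*0.1684^2 = 0.1828


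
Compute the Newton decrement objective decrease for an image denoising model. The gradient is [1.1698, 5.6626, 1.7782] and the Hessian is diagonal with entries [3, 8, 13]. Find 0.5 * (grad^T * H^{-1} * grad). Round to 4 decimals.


Step 1: H is diagonal, so H^(-1) * g = [0.3899, 0.7078, 0.1368].
Step 2: g^T H^(-1) g = sum_i g_i^2 / H_ii
  = (1.1698)^2/3 + (5.6626)^2/8 + (1.7782)^2/13
  = 0.4561 + 4.0081 + 0.2432 = 4.7075
Step 3: Objective decrease = 0.5 * g^T H^(-1) g = 2.3538


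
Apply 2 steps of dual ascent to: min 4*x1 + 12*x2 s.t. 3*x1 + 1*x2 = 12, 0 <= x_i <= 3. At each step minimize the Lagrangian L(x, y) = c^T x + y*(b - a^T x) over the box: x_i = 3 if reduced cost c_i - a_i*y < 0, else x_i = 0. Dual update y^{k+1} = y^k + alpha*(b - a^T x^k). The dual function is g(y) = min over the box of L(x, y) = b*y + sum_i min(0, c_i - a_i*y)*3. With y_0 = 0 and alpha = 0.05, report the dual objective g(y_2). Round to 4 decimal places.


Dual ascent for LP: min 4*x1 + 12*x2, 3*x1 + 1*x2 = 12, 0 <= x_i <= 3
Step 1: y^k = 0.0, reduced costs: (4.0, 12.0)
  x^k = (0.0, 0.0), subgradient = b - a^T x = 12.0
  y^{k+1} = 0.0 + 0.05*12.0 = 0.6
Step 2: y^k = 0.6, reduced costs: (2.2, 11.4)
  x^k = (0.0, 0.0), subgradient = b - a^T x = 12.0
  y^{k+1} = 0.6 + 0.05*12.0 = 1.2
Dual objective at y_2 = 1.2: reduced costs (0.4, 10.8), box minimizer x = (0.0, 0.0)
g(y_2) = b*y + (c1 - a1*y)*x1 + (c2 - a2*y)*x2 = 12*1.2 + 0.4*0.0 + 10.8*0.0 = 14.4 + 0.0 + 0.0 = 14.4


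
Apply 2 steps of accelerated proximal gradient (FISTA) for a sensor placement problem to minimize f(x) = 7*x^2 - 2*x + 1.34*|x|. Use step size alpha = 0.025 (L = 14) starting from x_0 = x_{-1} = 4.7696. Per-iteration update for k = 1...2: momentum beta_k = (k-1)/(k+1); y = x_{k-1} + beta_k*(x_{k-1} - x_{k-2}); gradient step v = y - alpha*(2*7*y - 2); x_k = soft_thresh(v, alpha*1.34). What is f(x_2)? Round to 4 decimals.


FISTA on f(x) = 7*x^2 - 2*x + 1.34*|x|
L = 14, alpha = 0.025
Iteration 1: beta = 0.0, y = 4.7696 + 0.0*(4.7696 - 4.7696) = 4.7696
  grad(y) = 64.7744, v = y - alpha*grad = 3.1502
  prox(v) = soft_thresh(3.1502, 0.0335) = 3.1167
Iteration 2: beta = 0.3333, y = 3.1167 + 0.3333*(3.1167 - 4.7696) = 2.5658
  grad(y) = 33.921, v = y - alpha*grad = 1.7178
  prox(v) = soft_thresh(1.7178, 0.0335) = 1.6843
f(x_2) = 7*1.6843^2 - 2*1.6843 + 1.34*|1.6843| = 18.7455


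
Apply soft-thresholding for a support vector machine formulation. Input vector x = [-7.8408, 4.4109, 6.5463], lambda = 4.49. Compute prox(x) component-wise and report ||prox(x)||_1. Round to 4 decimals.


Soft-thresholding with lambda = 4.49:
prox(-7.8408) = sign(-7.8408)*max(|-7.8408| - 4.49, 0) = -3.3508
prox(4.4109) = sign(4.4109)*max(|4.4109| - 4.49, 0) = 0.0
prox(6.5463) = sign(6.5463)*max(|6.5463| - 4.49, 0) = 2.0563
prox(x) = [-3.3508, 0.0, 2.0563]
||prox(x)||_1 = 3.3508 + 0.0 + 2.0563 = 5.4071


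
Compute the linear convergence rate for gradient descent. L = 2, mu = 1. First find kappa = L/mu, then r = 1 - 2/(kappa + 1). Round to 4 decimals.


Step 1: Compute the condition number.
kappa = L/mu = 2/1 = 2.0
Step 2: Compute the convergence rate.
r = 1 - 2/(kappa + 1) = 1 - 2*mu/(L + mu) = (L - mu)/(L + mu) = 1/3 = 0.3333


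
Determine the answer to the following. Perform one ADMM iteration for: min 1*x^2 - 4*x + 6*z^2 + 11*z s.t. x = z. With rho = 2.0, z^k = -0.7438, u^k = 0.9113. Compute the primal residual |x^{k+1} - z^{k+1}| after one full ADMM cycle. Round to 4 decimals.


ADMM iteration with rho = 2.0, z^k = -0.7438, u^k = 0.9113
Step 1: x-update.
Minimize 1*x^2 - 4*x + (2.0/2)*(x + 0.7438 + 0.9113)^2
FOC: (2*1 + 2.0)*x = 4 + 2.0*(-0.7438 - 0.9113)
x^{k+1} = 0.1725
Step 2: z-update.
Minimize 6*z^2 + 11*z + (2.0/2)*(0.1725 - z + 0.9113)^2
FOC: (2*6 + 2.0)*z = -11 + 2.0*(0.1725 + 0.9113)
z^{k+1} = -0.6309
Step 3: u-update.
u^{k+1} = 0.9113 + 0.1725 + 0.6309 = 1.7146
Step 4: Primal residual = |0.1725 + 0.6309| = 0.8033


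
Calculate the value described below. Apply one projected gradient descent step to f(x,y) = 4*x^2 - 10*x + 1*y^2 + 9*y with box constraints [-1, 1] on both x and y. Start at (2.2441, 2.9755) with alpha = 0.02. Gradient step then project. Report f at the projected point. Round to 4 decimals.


Step 1: Compute gradient at (2.2441, 2.9755).
grad_x = 2*4*2.2441 - 10 = 7.9528
grad_y = 2*1*2.9755 + 9 = 14.951
Step 2: Gradient step.
x_raw = 2.2441 - 0.02*7.9528 = 2.085
y_raw = 2.9755 - 0.02*14.951 = 2.6765
Step 3: Project onto [-1, 1].
x_proj = clip(2.085) = 1.0
y_proj = clip(2.6765) = 1.0
Step 4: Evaluate f.
f(1.0, 1.0) = 4.0


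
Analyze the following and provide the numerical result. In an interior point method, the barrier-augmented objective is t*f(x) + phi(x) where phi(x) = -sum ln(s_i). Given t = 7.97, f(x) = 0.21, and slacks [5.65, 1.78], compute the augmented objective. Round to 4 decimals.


Step 1: Compute log-barrier.
ln values: [1.7317, 0.5766]
phi = -(1.7317 + 0.5766) = -2.3083
Step 2: Compute augmented objective.
t*f(x) = 7.97*0.21 = 1.6737
Total = 1.6737 - 2.3083 = -0.6346


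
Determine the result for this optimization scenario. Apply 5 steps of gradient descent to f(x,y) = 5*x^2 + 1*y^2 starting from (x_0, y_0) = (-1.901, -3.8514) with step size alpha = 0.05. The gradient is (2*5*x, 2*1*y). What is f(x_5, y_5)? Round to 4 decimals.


Gradient descent on f(x,y) = 5*x^2 + 1*y^2.
Starting point: (-1.901, -3.8514), alpha = 0.05
Step 1: grad_x = 2*5*-1.901 = -19.01, grad_y = 2*1*-3.8514 = -7.7028
  x_1 = -1.901 - 0.05*-19.01 = -0.9505
  y_1 = -3.8514 - 0.05*-7.7028 = -3.4663
Step 2: grad_x = 2*5*-0.9505 = -9.505, grad_y = 2*1*-3.4663 = -6.9325
  x_2 = -0.9505 - 0.05*-9.505 = -0.4753
  y_2 = -3.4663 - 0.05*-6.9325 = -3.1196
Step 3: grad_x = 2*5*-0.4753 = -4.7525, grad_y = 2*1*-3.1196 = -6.2393
  x_3 = -0.4753 - 0.05*-4.7525 = -0.2376
  y_3 = -3.1196 - 0.05*-6.2393 = -2.8077
Step 4: grad_x = 2*5*-0.2376 = -2.3763, grad_y = 2*1*-2.8077 = -5.6153
  x_4 = -0.2376 - 0.05*-2.3763 = -0.1188
  y_4 = -2.8077 - 0.05*-5.6153 = -2.5269
Step 5: grad_x = 2*5*-0.1188 = -1.1881, grad_y = 2*1*-2.5269 = -5.0538
  x_5 = -0.1188 - 0.05*-1.1881 = -0.0594
  y_5 = -2.5269 - 0.05*-5.0538 = -2.2742
f(-0.0594, -2.2742) = 5*(-0.0594)^2 + 1*(-2.2742)^2 = 5.1897


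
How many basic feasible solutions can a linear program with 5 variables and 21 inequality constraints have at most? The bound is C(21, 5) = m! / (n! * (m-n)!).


Each vertex corresponds to some choice of n active constraints out of m, so the number of vertices is at most C(m, n) = m! / (n!(m-n)!).
m = 21, n = 5
Numerator: 21 * 20 * 19 * 18 * 17
Denominator: 5! = 120
C(21, 5) = 20349


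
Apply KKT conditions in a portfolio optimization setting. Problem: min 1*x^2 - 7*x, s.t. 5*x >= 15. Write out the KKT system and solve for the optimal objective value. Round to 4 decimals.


Step 1: Try lambda = 0 (constraint inactive).
Stationarity: 2*1*x - 7 = 0
x* = 7/(2*1) = 3.5
Check constraint: 5*3.5 = 17.5 >= 15 -- satisfied.
Step 2: Compute optimal value.
f(x*) = 1*3.5^2 - 7*3.5 = -12.25


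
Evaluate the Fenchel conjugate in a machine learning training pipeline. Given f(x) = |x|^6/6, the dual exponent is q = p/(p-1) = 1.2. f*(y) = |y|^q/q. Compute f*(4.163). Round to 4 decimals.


The conjugate exponent q satisfies 1/p + 1/q = 1.
p = 6, so q = 6/(6 - 1) = 1.2
|y|^q = 4.163^1.2 = 5.5372
f*(4.163) = 5.5372 / 1.2 = 4.6143


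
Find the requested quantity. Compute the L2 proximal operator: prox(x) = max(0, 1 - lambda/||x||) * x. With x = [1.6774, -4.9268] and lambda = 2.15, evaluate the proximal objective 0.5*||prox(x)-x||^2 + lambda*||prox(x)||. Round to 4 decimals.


Step 1: Compute ||x||.
||x|| = 5.2045
Step 2: Compute scaling factor.
scale = max(0, 1 - 2.15/5.2045) = 0.5869
Step 3: prox(x) = [0.9845, -2.8915]
||prox(x)|| = 3.0545
Step 4: Proximal objective.
0.5*||prox-x||^2 = 2.3113
lambda*||prox|| = 6.5672
Total = 8.8785


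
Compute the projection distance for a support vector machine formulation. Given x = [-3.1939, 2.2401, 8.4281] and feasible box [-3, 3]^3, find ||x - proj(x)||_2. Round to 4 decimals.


Project each component onto [-3, 3].
clip(-3.1939) = -3.0, clip(2.2401) = 2.2401, clip(8.4281) = 3.0
Projection = [-3.0, 2.2401, 3.0]
Squared diffs: [0.0376, 0.0, 29.4643]
Distance = sqrt(29.5019) = 5.4316


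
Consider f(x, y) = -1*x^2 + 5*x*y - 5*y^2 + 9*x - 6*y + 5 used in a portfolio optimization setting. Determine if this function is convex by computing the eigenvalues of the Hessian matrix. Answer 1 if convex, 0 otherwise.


The Hessian of f(x,y) = -1*x^2 + 5*x*y - 5*y^2 + 9*x - 6*y + 5 is:
H = [[-2, 5], [5, -10]]
Trace = -2 - 10 = -12
Determinant = -2*-10 - (5)^2 = -5
Discriminant = (-12)^2 - 4*-5 = 164.0
Eigenvalues: lambda_1 = -12.4031, lambda_2 = 0.4031
The function is not convex.

0


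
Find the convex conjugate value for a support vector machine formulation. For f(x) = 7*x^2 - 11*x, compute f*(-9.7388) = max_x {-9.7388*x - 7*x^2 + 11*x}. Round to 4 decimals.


f*(y) = sup_x {y*x - a*x^2 - b*x} = sup_x {(y-b)*x - a*x^2}
FOC: (y - b) - 2a*x = 0 => x* = (y - b)/(2a)
x* = (-9.7388 + 11)/(2*7) = 0.0901
f*(-9.7388) = (y-b)^2/(4a) = (-9.7388 + 11)^2/(4*7)
= 1.5906/28 = 0.0568


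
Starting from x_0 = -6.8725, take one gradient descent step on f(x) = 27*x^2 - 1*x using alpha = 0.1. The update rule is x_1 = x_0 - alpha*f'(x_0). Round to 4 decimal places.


We compute the gradient at x_0 and apply the update.
f'(x) = 54*x - 1
f'(-6.8725) = 54*-6.8725 - 1 = -372.115
x_1 = -6.8725 - 0.1*-372.115 = 30.339


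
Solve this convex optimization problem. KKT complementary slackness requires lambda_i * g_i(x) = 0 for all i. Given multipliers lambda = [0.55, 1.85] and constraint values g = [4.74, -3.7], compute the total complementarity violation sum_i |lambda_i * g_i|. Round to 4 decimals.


KKT complementary slackness check:
lambda_1 * g_1 = 0.55 * 4.74 = 2.607
lambda_2 * g_2 = 1.85 * -3.7 = -6.845
Total violation = 2.607 + 6.845 = 9.452


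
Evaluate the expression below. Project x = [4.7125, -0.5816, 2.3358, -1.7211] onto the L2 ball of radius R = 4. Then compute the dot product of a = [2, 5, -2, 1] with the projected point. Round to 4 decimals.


Step 1: Compute ||x|| (intermediates to 6 decimals).
||x|| = sqrt(4.7125^2 + (-0.5816)^2 + 2.3358^2 + (-1.7211)^2) = 5.564536
Step 2: Project.
Since ||x|| > R, scale = R/||x|| = 4/5.564536 = 0.718838, proj(x) = scale * x
proj(x) = [3.387524, -0.418076, 1.679062, -1.237192]
Step 3: Dot product.
a^T * proj(x) = 2*3.387524 + 5*(-0.418076) - 2*1.679062 + 1*(-1.237192) = 0.0894


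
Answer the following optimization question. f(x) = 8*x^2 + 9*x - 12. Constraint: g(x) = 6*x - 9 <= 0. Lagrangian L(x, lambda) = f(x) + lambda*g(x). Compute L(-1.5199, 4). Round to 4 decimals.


Step 1: Evaluate f(x).
f(-1.5199) = 8*(-1.5199)^2 + 9*(-1.5199) - 12 = -7.1983
Step 2: Evaluate g(x).
g(-1.5199) = 6*-1.5199 - 9 = -18.1194
Step 3: Compute Lagrangian.
L = -7.1983 + 4*-18.1194 = -79.6759


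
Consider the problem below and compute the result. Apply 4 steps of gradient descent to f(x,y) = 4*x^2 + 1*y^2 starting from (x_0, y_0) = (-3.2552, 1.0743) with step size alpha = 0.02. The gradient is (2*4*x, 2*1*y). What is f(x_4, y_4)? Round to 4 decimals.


Gradient descent on f(x,y) = 4*x^2 + 1*y^2.
Starting point: (-3.2552, 1.0743), alpha = 0.02
Step 1: grad_x = 2*4*-3.2552 = -26.0416, grad_y = 2*1*1.0743 = 2.1486
  x_1 = -3.2552 - 0.02*-26.0416 = -2.7344
  y_1 = 1.0743 - 0.02*2.1486 = 1.0313
Step 2: grad_x = 2*4*-2.7344 = -21.8749, grad_y = 2*1*1.0313 = 2.0627
  x_2 = -2.7344 - 0.02*-21.8749 = -2.2969
  y_2 = 1.0313 - 0.02*2.0627 = 0.9901
Step 3: grad_x = 2*4*-2.2969 = -18.375, grad_y = 2*1*0.9901 = 1.9801
  x_3 = -2.2969 - 0.02*-18.375 = -1.9294
  y_3 = 0.9901 - 0.02*1.9801 = 0.9505
Step 4: grad_x = 2*4*-1.9294 = -15.435, grad_y = 2*1*0.9505 = 1.9009
  x_4 = -1.9294 - 0.02*-15.435 = -1.6207
  y_4 = 0.9505 - 0.02*1.9009 = 0.9125
f(-1.6207, 0.9125) = 4*(-1.6207)^2 + 1*0.9125^2 = 11.3389


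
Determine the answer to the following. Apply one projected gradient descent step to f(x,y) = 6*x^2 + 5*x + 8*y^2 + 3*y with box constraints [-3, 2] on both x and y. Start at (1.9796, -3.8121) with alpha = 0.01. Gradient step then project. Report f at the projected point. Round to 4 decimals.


Step 1: Compute gradient at (1.9796, -3.8121).
grad_x = 2*6*1.9796 + 5 = 28.7552
grad_y = 2*8*-3.8121 + 3 = -57.9936
Step 2: Gradient step.
x_raw = 1.9796 - 0.01*28.7552 = 1.692
y_raw = -3.8121 - 0.01*-57.9936 = -3.2322
Step 3: Project onto [-3, 2].
x_proj = clip(1.692) = 1.692
y_proj = clip(-3.2322) = -3.0
Step 4: Evaluate f.
f(1.692, -3.0) = 88.6384


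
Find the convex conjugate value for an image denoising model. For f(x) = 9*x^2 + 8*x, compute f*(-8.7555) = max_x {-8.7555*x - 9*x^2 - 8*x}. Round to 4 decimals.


f*(y) = sup_x {y*x - a*x^2 - b*x} = sup_x {(y-b)*x - a*x^2}
FOC: (y - b) - 2a*x = 0 => x* = (y - b)/(2a)
x* = (-8.7555 - 8)/(2*9) = -0.9309
f*(-8.7555) = (y-b)^2/(4a) = (-8.7555 - 8)^2/(4*9)
= 280.7468/36 = 7.7985


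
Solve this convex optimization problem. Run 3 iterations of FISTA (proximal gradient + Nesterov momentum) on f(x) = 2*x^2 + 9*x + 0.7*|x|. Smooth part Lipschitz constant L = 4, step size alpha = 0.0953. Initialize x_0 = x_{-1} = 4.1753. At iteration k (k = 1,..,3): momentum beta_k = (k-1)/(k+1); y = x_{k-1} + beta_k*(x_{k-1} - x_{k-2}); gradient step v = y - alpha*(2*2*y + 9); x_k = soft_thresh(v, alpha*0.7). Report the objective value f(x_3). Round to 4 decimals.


FISTA on f(x) = 2*x^2 + 9*x + 0.7*|x|
L = 4, alpha = 0.0953
Iteration 1: beta = 0.0, y = 4.1753 + 0.0*(4.1753 - 4.1753) = 4.1753
  grad(y) = 25.7012, v = y - alpha*grad = 1.726
  prox(v) = soft_thresh(1.726, 0.0667) = 1.6593
Iteration 2: beta = 0.3333, y = 1.6593 + 0.3333*(1.6593 - 4.1753) = 0.8206
  grad(y) = 12.2824, v = y - alpha*grad = -0.3499
  prox(v) = soft_thresh(-0.3499, 0.0667) = -0.2832
Iteration 3: beta = 0.5, y = -0.2832 + 0.5*(-0.2832 - 1.6593) = -1.2544
  grad(y) = 3.9822, v = y - alpha*grad = -1.634
  prox(v) = soft_thresh(-1.634, 0.0667) = -1.5672
f(x_3) = 2*(-1.5672)^2 + 9*(-1.5672) + 0.7*|-1.5672| = -8.0956


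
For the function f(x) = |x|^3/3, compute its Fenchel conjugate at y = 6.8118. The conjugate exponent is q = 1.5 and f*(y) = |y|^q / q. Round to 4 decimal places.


The conjugate exponent q satisfies 1/p + 1/q = 1.
p = 3, so q = 3/(3 - 1) = 1.5
|y|^q = 6.8118^1.5 = 17.7784
f*(6.8118) = 17.7784 / 1.5 = 11.8523


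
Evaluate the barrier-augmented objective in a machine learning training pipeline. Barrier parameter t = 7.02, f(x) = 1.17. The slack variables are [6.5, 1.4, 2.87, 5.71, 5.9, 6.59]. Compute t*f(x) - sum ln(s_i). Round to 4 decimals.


Step 1: Compute log-barrier.
ln values: [1.8718, 0.3365, 1.0543, 1.7422, 1.775, 1.8856]
phi = -(1.8718 + 0.3365 + 1.0543 + 1.7422 + 1.775 + 1.8856) = -8.6653
Step 2: Compute augmented objective.
t*f(x) = 7.02*1.17 = 8.2134
Total = 8.2134 - 8.6653 = -0.4519


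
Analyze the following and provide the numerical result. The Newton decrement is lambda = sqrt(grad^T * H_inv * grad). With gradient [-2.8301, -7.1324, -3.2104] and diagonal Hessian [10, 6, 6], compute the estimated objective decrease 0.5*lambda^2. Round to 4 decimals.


Step 1: H is diagonal, so H^(-1) * g = [-0.283, -1.1887, -0.5351].
Step 2: g^T H^(-1) g = sum_i g_i^2 / H_ii
  = (-2.8301)^2/10 + (-7.1324)^2/6 + (-3.2104)^2/6
  = 0.8009 + 8.4785 + 1.7178 = 10.9972
Step 3: Objective decrease = 0.5 * g^T H^(-1) g = 5.4986


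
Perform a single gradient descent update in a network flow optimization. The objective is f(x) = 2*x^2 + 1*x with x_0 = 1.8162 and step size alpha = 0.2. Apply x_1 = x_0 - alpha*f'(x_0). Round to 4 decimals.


We compute the gradient at x_0 and apply the update.
f'(x) = 4*x + 1
f'(1.8162) = 4*1.8162 + 1 = 8.2648
x_1 = 1.8162 - 0.2*8.2648 = 0.1632


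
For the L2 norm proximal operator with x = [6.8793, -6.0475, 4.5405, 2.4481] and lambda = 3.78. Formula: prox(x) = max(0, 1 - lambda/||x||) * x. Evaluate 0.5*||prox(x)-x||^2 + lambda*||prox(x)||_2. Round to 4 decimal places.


Step 1: Compute ||x||.
||x|| = 10.5122
Step 2: Compute scaling factor.
scale = max(0, 1 - 3.78/10.5122) = 0.6404
Step 3: prox(x) = [4.4056, -3.8729, 2.9078, 1.5678]
||prox(x)|| = 6.7322
Step 4: Proximal objective.
0.5*||prox-x||^2 = 7.1442
lambda*||prox|| = 25.4477
Total = 32.5919


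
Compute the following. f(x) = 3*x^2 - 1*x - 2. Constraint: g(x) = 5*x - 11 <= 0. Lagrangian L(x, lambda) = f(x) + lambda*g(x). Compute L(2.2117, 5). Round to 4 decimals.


Step 1: Evaluate f(x).
f(2.2117) = 3*2.2117^2 - 1*2.2117 - 2 = 10.4632
Step 2: Evaluate g(x).
g(2.2117) = 5*2.2117 - 11 = 0.0585
Step 3: Compute Lagrangian.
L = 10.4632 + 5*0.0585 = 10.7557


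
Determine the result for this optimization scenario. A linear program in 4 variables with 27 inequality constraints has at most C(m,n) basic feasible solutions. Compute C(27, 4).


Each vertex corresponds to some choice of n active constraints out of m, so the number of vertices is at most C(m, n) = m! / (n!(m-n)!).
m = 27, n = 4
Numerator: 27 * 26 * 25 * 24
Denominator: 4! = 24
C(27, 4) = 17550


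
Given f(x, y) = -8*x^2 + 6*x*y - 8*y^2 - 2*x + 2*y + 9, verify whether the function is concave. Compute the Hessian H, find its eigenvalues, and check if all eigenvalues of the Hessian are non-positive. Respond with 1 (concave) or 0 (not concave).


The Hessian of f(x,y) = -8*x^2 + 6*x*y - 8*y^2 - 2*x + 2*y + 9 is:
H = [[-16, 6], [6, -16]]
Trace = -16 - 16 = -32
Determinant = -16*-16 - (6)^2 = 220
Discriminant = (-32)^2 - 4*220 = 144.0
Eigenvalues: lambda_1 = -22.0, lambda_2 = -10.0
The function is concave.

1


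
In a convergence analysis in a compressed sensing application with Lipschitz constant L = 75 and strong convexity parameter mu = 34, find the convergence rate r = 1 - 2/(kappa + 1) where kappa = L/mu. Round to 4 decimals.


Step 1: Compute the condition number.
kappa = L/mu = 75/34 = 2.2059
Step 2: Compute the convergence rate.
r = 1 - 2/(kappa + 1) = 1 - 2*mu/(L + mu) = (L - mu)/(L + mu) = 41/109 = 0.3761


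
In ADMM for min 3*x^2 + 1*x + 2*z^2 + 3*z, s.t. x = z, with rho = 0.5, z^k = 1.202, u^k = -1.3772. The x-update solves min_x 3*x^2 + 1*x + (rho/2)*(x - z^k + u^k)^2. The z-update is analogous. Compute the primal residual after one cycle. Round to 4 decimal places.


ADMM iteration with rho = 0.5, z^k = 1.202, u^k = -1.3772
Step 1: x-update.
Minimize 3*x^2 + 1*x + (0.5/2)*(x - 1.202 - 1.3772)^2
FOC: (2*3 + 0.5)*x = -1 + 0.5*(1.202 + 1.3772)
x^{k+1} = 0.0446
Step 2: z-update.
Minimize 2*z^2 + 3*z + (0.5/2)*(0.0446 - z - 1.3772)^2
FOC: (2*2 + 0.5)*z = -3 + 0.5*(0.0446 - 1.3772)
z^{k+1} = -0.8147
Step 3: u-update.
u^{k+1} = -1.3772 + 0.0446 + 0.8147 = -0.5179
Step 4: Primal residual = |0.0446 + 0.8147| = 0.8593


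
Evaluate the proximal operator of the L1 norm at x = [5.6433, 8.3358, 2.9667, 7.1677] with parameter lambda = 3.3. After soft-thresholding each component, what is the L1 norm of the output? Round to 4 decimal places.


Soft-thresholding with lambda = 3.3:
prox(5.6433) = sign(5.6433)*max(|5.6433| - 3.3, 0) = 2.3433
prox(8.3358) = sign(8.3358)*max(|8.3358| - 3.3, 0) = 5.0358
prox(2.9667) = sign(2.9667)*max(|2.9667| - 3.3, 0) = 0.0
prox(7.1677) = sign(7.1677)*max(|7.1677| - 3.3, 0) = 3.8677
prox(x) = [2.3433, 5.0358, 0.0, 3.8677]
||prox(x)||_1 = 2.3433 + 5.0358 + 0.0 + 3.8677 = 11.2468


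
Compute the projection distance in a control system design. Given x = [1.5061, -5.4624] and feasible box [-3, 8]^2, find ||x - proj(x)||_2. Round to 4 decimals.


Project each component onto [-3, 8].
clip(1.5061) = 1.5061, clip(-5.4624) = -3.0
Projection = [1.5061, -3.0]
Squared diffs: [0.0, 6.0634]
Distance = sqrt(6.0634) = 2.4624


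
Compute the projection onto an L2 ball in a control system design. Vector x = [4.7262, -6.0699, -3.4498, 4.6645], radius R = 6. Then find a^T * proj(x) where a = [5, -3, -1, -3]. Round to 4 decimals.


Step 1: Compute ||x|| (intermediates to 6 decimals).
||x|| = sqrt(4.7262^2 + (-6.0699)^2 + (-3.4498)^2 + 4.6645^2) = 9.635317
Step 2: Project.
Since ||x|| > R, scale = R/||x|| = 6/9.635317 = 0.622709, proj(x) = scale * x
proj(x) = [2.943047, -3.779781, -2.148222, 2.904626]
Step 3: Dot product.
a^T * proj(x) = 5*2.943047 - 3*(-3.779781) - 1*(-2.148222) - 3*2.904626 = 19.4889


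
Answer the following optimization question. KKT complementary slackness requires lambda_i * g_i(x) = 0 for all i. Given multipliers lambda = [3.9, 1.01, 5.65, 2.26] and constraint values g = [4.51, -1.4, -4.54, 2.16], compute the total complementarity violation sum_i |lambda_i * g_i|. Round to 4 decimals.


KKT complementary slackness check:
lambda_1 * g_1 = 3.9 * 4.51 = 17.589
lambda_2 * g_2 = 1.01 * -1.4 = -1.414
lambda_3 * g_3 = 5.65 * -4.54 = -25.651
lambda_4 * g_4 = 2.26 * 2.16 = 4.8816
Total violation = 17.589 + 1.414 + 25.651 + 4.8816 = 49.5356
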